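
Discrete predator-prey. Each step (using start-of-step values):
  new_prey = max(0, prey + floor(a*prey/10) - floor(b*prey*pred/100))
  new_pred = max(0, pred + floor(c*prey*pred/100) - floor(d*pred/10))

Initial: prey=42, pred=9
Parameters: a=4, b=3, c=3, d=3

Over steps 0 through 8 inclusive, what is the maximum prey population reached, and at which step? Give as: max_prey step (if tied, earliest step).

Step 1: prey: 42+16-11=47; pred: 9+11-2=18
Step 2: prey: 47+18-25=40; pred: 18+25-5=38
Step 3: prey: 40+16-45=11; pred: 38+45-11=72
Step 4: prey: 11+4-23=0; pred: 72+23-21=74
Step 5: prey: 0+0-0=0; pred: 74+0-22=52
Step 6: prey: 0+0-0=0; pred: 52+0-15=37
Step 7: prey: 0+0-0=0; pred: 37+0-11=26
Step 8: prey: 0+0-0=0; pred: 26+0-7=19
Max prey = 47 at step 1

Answer: 47 1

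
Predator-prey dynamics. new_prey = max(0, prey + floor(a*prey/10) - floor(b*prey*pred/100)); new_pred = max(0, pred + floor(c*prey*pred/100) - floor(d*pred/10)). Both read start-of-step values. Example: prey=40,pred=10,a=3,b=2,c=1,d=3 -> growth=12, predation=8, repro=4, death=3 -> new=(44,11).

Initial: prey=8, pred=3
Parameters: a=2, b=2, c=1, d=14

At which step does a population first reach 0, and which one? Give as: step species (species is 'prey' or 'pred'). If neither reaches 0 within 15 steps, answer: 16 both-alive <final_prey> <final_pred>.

Answer: 1 pred

Derivation:
Step 1: prey: 8+1-0=9; pred: 3+0-4=0
First extinction: pred at step 1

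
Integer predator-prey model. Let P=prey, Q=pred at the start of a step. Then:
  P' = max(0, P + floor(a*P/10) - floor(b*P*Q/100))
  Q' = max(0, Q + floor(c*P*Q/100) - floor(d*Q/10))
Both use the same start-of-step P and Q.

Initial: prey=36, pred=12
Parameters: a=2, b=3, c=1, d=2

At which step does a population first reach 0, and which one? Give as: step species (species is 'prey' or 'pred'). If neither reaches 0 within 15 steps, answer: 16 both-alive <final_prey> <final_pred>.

Step 1: prey: 36+7-12=31; pred: 12+4-2=14
Step 2: prey: 31+6-13=24; pred: 14+4-2=16
Step 3: prey: 24+4-11=17; pred: 16+3-3=16
Step 4: prey: 17+3-8=12; pred: 16+2-3=15
Step 5: prey: 12+2-5=9; pred: 15+1-3=13
Step 6: prey: 9+1-3=7; pred: 13+1-2=12
Step 7: prey: 7+1-2=6; pred: 12+0-2=10
Step 8: prey: 6+1-1=6; pred: 10+0-2=8
Step 9: prey: 6+1-1=6; pred: 8+0-1=7
Step 10: prey: 6+1-1=6; pred: 7+0-1=6
Step 11: prey: 6+1-1=6; pred: 6+0-1=5
Step 12: prey: 6+1-0=7; pred: 5+0-1=4
Step 13: prey: 7+1-0=8; pred: 4+0-0=4
Step 14: prey: 8+1-0=9; pred: 4+0-0=4
Step 15: prey: 9+1-1=9; pred: 4+0-0=4
No extinction within 15 steps

Answer: 16 both-alive 9 4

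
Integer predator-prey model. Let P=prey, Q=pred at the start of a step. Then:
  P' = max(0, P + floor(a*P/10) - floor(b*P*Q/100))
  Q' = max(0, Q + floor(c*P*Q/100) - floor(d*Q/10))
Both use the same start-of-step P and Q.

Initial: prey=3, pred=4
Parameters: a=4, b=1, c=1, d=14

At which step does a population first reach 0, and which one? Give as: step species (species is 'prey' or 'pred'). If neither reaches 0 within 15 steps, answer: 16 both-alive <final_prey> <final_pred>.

Step 1: prey: 3+1-0=4; pred: 4+0-5=0
First extinction: pred at step 1

Answer: 1 pred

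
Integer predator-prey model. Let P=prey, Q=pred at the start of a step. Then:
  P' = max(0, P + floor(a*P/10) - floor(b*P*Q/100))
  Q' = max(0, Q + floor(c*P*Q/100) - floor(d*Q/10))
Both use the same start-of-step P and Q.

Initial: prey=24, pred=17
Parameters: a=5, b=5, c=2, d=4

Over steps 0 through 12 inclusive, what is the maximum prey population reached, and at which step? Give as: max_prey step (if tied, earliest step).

Step 1: prey: 24+12-20=16; pred: 17+8-6=19
Step 2: prey: 16+8-15=9; pred: 19+6-7=18
Step 3: prey: 9+4-8=5; pred: 18+3-7=14
Step 4: prey: 5+2-3=4; pred: 14+1-5=10
Step 5: prey: 4+2-2=4; pred: 10+0-4=6
Step 6: prey: 4+2-1=5; pred: 6+0-2=4
Step 7: prey: 5+2-1=6; pred: 4+0-1=3
Step 8: prey: 6+3-0=9; pred: 3+0-1=2
Step 9: prey: 9+4-0=13; pred: 2+0-0=2
Step 10: prey: 13+6-1=18; pred: 2+0-0=2
Step 11: prey: 18+9-1=26; pred: 2+0-0=2
Step 12: prey: 26+13-2=37; pred: 2+1-0=3
Max prey = 37 at step 12

Answer: 37 12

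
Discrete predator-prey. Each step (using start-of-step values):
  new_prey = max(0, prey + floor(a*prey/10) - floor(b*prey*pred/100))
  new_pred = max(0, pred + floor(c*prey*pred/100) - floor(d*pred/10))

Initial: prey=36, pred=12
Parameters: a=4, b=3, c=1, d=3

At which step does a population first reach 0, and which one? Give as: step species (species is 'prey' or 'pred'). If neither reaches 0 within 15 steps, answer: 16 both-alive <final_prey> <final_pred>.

Answer: 16 both-alive 29 9

Derivation:
Step 1: prey: 36+14-12=38; pred: 12+4-3=13
Step 2: prey: 38+15-14=39; pred: 13+4-3=14
Step 3: prey: 39+15-16=38; pred: 14+5-4=15
Step 4: prey: 38+15-17=36; pred: 15+5-4=16
Step 5: prey: 36+14-17=33; pred: 16+5-4=17
Step 6: prey: 33+13-16=30; pred: 17+5-5=17
Step 7: prey: 30+12-15=27; pred: 17+5-5=17
Step 8: prey: 27+10-13=24; pred: 17+4-5=16
Step 9: prey: 24+9-11=22; pred: 16+3-4=15
Step 10: prey: 22+8-9=21; pred: 15+3-4=14
Step 11: prey: 21+8-8=21; pred: 14+2-4=12
Step 12: prey: 21+8-7=22; pred: 12+2-3=11
Step 13: prey: 22+8-7=23; pred: 11+2-3=10
Step 14: prey: 23+9-6=26; pred: 10+2-3=9
Step 15: prey: 26+10-7=29; pred: 9+2-2=9
No extinction within 15 steps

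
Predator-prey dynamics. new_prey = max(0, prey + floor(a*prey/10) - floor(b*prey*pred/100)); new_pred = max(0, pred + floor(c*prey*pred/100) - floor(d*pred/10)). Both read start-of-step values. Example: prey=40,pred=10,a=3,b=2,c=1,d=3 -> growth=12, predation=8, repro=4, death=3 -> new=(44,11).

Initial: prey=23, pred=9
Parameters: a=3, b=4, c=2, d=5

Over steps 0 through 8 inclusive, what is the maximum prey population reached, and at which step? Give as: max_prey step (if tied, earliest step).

Answer: 30 8

Derivation:
Step 1: prey: 23+6-8=21; pred: 9+4-4=9
Step 2: prey: 21+6-7=20; pred: 9+3-4=8
Step 3: prey: 20+6-6=20; pred: 8+3-4=7
Step 4: prey: 20+6-5=21; pred: 7+2-3=6
Step 5: prey: 21+6-5=22; pred: 6+2-3=5
Step 6: prey: 22+6-4=24; pred: 5+2-2=5
Step 7: prey: 24+7-4=27; pred: 5+2-2=5
Step 8: prey: 27+8-5=30; pred: 5+2-2=5
Max prey = 30 at step 8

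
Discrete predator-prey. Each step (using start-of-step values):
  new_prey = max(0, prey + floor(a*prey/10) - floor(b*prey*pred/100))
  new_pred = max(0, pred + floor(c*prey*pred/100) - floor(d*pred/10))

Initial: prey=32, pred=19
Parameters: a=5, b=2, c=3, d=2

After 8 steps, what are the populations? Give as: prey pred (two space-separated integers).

Answer: 0 46

Derivation:
Step 1: prey: 32+16-12=36; pred: 19+18-3=34
Step 2: prey: 36+18-24=30; pred: 34+36-6=64
Step 3: prey: 30+15-38=7; pred: 64+57-12=109
Step 4: prey: 7+3-15=0; pred: 109+22-21=110
Step 5: prey: 0+0-0=0; pred: 110+0-22=88
Step 6: prey: 0+0-0=0; pred: 88+0-17=71
Step 7: prey: 0+0-0=0; pred: 71+0-14=57
Step 8: prey: 0+0-0=0; pred: 57+0-11=46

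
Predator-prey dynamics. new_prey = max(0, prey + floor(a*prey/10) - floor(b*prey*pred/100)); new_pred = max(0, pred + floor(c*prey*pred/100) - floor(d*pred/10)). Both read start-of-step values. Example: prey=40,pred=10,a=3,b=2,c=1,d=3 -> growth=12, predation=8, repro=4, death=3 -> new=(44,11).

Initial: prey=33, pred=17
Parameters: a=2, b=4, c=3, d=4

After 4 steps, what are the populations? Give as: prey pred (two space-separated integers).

Step 1: prey: 33+6-22=17; pred: 17+16-6=27
Step 2: prey: 17+3-18=2; pred: 27+13-10=30
Step 3: prey: 2+0-2=0; pred: 30+1-12=19
Step 4: prey: 0+0-0=0; pred: 19+0-7=12

Answer: 0 12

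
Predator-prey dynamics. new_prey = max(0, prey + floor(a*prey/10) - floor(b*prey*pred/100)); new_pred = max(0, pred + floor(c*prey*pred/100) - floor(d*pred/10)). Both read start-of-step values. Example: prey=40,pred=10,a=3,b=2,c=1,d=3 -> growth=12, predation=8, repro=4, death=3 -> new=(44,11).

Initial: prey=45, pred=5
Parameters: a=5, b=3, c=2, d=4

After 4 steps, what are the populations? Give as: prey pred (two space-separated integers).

Answer: 59 66

Derivation:
Step 1: prey: 45+22-6=61; pred: 5+4-2=7
Step 2: prey: 61+30-12=79; pred: 7+8-2=13
Step 3: prey: 79+39-30=88; pred: 13+20-5=28
Step 4: prey: 88+44-73=59; pred: 28+49-11=66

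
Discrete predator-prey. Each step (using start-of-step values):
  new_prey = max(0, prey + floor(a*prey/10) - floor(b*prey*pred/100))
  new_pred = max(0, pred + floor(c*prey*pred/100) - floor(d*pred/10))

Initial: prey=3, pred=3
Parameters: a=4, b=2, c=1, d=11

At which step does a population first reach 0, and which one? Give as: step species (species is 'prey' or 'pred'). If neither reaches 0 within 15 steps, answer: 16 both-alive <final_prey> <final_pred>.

Answer: 1 pred

Derivation:
Step 1: prey: 3+1-0=4; pred: 3+0-3=0
First extinction: pred at step 1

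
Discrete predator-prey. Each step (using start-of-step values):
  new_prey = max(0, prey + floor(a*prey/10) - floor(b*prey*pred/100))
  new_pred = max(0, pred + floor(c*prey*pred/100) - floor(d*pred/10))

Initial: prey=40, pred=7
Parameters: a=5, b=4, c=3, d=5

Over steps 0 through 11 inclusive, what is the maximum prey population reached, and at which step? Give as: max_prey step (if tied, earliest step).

Step 1: prey: 40+20-11=49; pred: 7+8-3=12
Step 2: prey: 49+24-23=50; pred: 12+17-6=23
Step 3: prey: 50+25-46=29; pred: 23+34-11=46
Step 4: prey: 29+14-53=0; pred: 46+40-23=63
Step 5: prey: 0+0-0=0; pred: 63+0-31=32
Step 6: prey: 0+0-0=0; pred: 32+0-16=16
Step 7: prey: 0+0-0=0; pred: 16+0-8=8
Step 8: prey: 0+0-0=0; pred: 8+0-4=4
Step 9: prey: 0+0-0=0; pred: 4+0-2=2
Step 10: prey: 0+0-0=0; pred: 2+0-1=1
Step 11: prey: 0+0-0=0; pred: 1+0-0=1
Max prey = 50 at step 2

Answer: 50 2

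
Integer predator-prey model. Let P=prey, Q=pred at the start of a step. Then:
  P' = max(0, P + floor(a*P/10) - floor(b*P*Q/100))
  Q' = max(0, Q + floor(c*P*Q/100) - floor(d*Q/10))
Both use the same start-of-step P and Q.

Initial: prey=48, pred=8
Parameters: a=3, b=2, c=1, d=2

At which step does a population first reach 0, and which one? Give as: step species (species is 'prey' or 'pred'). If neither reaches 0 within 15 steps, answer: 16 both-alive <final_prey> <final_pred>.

Step 1: prey: 48+14-7=55; pred: 8+3-1=10
Step 2: prey: 55+16-11=60; pred: 10+5-2=13
Step 3: prey: 60+18-15=63; pred: 13+7-2=18
Step 4: prey: 63+18-22=59; pred: 18+11-3=26
Step 5: prey: 59+17-30=46; pred: 26+15-5=36
Step 6: prey: 46+13-33=26; pred: 36+16-7=45
Step 7: prey: 26+7-23=10; pred: 45+11-9=47
Step 8: prey: 10+3-9=4; pred: 47+4-9=42
Step 9: prey: 4+1-3=2; pred: 42+1-8=35
Step 10: prey: 2+0-1=1; pred: 35+0-7=28
Step 11: prey: 1+0-0=1; pred: 28+0-5=23
Step 12: prey: 1+0-0=1; pred: 23+0-4=19
Step 13: prey: 1+0-0=1; pred: 19+0-3=16
Step 14: prey: 1+0-0=1; pred: 16+0-3=13
Step 15: prey: 1+0-0=1; pred: 13+0-2=11
No extinction within 15 steps

Answer: 16 both-alive 1 11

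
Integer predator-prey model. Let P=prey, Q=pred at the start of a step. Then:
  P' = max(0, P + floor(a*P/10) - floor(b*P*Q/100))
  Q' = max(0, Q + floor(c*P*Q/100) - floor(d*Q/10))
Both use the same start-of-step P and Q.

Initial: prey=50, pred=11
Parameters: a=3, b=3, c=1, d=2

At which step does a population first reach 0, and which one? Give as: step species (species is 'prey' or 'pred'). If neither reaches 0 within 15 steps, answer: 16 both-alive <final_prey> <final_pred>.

Step 1: prey: 50+15-16=49; pred: 11+5-2=14
Step 2: prey: 49+14-20=43; pred: 14+6-2=18
Step 3: prey: 43+12-23=32; pred: 18+7-3=22
Step 4: prey: 32+9-21=20; pred: 22+7-4=25
Step 5: prey: 20+6-15=11; pred: 25+5-5=25
Step 6: prey: 11+3-8=6; pred: 25+2-5=22
Step 7: prey: 6+1-3=4; pred: 22+1-4=19
Step 8: prey: 4+1-2=3; pred: 19+0-3=16
Step 9: prey: 3+0-1=2; pred: 16+0-3=13
Step 10: prey: 2+0-0=2; pred: 13+0-2=11
Step 11: prey: 2+0-0=2; pred: 11+0-2=9
Step 12: prey: 2+0-0=2; pred: 9+0-1=8
Step 13: prey: 2+0-0=2; pred: 8+0-1=7
Step 14: prey: 2+0-0=2; pred: 7+0-1=6
Step 15: prey: 2+0-0=2; pred: 6+0-1=5
No extinction within 15 steps

Answer: 16 both-alive 2 5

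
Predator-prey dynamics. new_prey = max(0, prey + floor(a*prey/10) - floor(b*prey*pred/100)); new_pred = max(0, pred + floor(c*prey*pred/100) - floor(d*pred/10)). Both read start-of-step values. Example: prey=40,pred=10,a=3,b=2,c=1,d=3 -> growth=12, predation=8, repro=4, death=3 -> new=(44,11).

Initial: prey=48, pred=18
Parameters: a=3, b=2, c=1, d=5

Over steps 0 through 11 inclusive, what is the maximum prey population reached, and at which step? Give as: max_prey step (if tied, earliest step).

Answer: 82 11

Derivation:
Step 1: prey: 48+14-17=45; pred: 18+8-9=17
Step 2: prey: 45+13-15=43; pred: 17+7-8=16
Step 3: prey: 43+12-13=42; pred: 16+6-8=14
Step 4: prey: 42+12-11=43; pred: 14+5-7=12
Step 5: prey: 43+12-10=45; pred: 12+5-6=11
Step 6: prey: 45+13-9=49; pred: 11+4-5=10
Step 7: prey: 49+14-9=54; pred: 10+4-5=9
Step 8: prey: 54+16-9=61; pred: 9+4-4=9
Step 9: prey: 61+18-10=69; pred: 9+5-4=10
Step 10: prey: 69+20-13=76; pred: 10+6-5=11
Step 11: prey: 76+22-16=82; pred: 11+8-5=14
Max prey = 82 at step 11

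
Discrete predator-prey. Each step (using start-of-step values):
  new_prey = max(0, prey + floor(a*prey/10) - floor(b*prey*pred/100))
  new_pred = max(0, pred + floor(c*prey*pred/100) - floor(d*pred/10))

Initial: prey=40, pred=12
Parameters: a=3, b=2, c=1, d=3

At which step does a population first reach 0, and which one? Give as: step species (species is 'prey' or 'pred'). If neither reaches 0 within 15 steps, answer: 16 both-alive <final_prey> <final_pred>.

Step 1: prey: 40+12-9=43; pred: 12+4-3=13
Step 2: prey: 43+12-11=44; pred: 13+5-3=15
Step 3: prey: 44+13-13=44; pred: 15+6-4=17
Step 4: prey: 44+13-14=43; pred: 17+7-5=19
Step 5: prey: 43+12-16=39; pred: 19+8-5=22
Step 6: prey: 39+11-17=33; pred: 22+8-6=24
Step 7: prey: 33+9-15=27; pred: 24+7-7=24
Step 8: prey: 27+8-12=23; pred: 24+6-7=23
Step 9: prey: 23+6-10=19; pred: 23+5-6=22
Step 10: prey: 19+5-8=16; pred: 22+4-6=20
Step 11: prey: 16+4-6=14; pred: 20+3-6=17
Step 12: prey: 14+4-4=14; pred: 17+2-5=14
Step 13: prey: 14+4-3=15; pred: 14+1-4=11
Step 14: prey: 15+4-3=16; pred: 11+1-3=9
Step 15: prey: 16+4-2=18; pred: 9+1-2=8
No extinction within 15 steps

Answer: 16 both-alive 18 8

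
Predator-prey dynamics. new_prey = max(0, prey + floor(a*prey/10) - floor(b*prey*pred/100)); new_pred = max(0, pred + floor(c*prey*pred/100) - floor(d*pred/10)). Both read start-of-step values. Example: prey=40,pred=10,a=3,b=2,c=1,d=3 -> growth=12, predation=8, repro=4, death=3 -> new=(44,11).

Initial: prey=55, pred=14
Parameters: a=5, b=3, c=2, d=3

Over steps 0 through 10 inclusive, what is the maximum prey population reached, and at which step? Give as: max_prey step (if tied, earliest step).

Step 1: prey: 55+27-23=59; pred: 14+15-4=25
Step 2: prey: 59+29-44=44; pred: 25+29-7=47
Step 3: prey: 44+22-62=4; pred: 47+41-14=74
Step 4: prey: 4+2-8=0; pred: 74+5-22=57
Step 5: prey: 0+0-0=0; pred: 57+0-17=40
Step 6: prey: 0+0-0=0; pred: 40+0-12=28
Step 7: prey: 0+0-0=0; pred: 28+0-8=20
Step 8: prey: 0+0-0=0; pred: 20+0-6=14
Step 9: prey: 0+0-0=0; pred: 14+0-4=10
Step 10: prey: 0+0-0=0; pred: 10+0-3=7
Max prey = 59 at step 1

Answer: 59 1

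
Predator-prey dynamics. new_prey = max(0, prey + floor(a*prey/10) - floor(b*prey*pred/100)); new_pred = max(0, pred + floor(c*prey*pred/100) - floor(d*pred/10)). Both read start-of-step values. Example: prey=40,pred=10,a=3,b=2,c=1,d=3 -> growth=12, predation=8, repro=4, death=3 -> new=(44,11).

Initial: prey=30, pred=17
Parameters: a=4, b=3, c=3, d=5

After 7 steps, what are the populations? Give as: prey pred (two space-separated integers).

Step 1: prey: 30+12-15=27; pred: 17+15-8=24
Step 2: prey: 27+10-19=18; pred: 24+19-12=31
Step 3: prey: 18+7-16=9; pred: 31+16-15=32
Step 4: prey: 9+3-8=4; pred: 32+8-16=24
Step 5: prey: 4+1-2=3; pred: 24+2-12=14
Step 6: prey: 3+1-1=3; pred: 14+1-7=8
Step 7: prey: 3+1-0=4; pred: 8+0-4=4

Answer: 4 4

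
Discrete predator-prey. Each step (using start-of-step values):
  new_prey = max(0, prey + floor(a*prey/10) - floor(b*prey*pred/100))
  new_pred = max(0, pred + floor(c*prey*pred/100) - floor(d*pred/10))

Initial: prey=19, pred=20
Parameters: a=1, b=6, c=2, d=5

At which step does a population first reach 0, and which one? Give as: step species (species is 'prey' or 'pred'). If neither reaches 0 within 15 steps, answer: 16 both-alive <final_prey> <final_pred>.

Answer: 1 prey

Derivation:
Step 1: prey: 19+1-22=0; pred: 20+7-10=17
First extinction: prey at step 1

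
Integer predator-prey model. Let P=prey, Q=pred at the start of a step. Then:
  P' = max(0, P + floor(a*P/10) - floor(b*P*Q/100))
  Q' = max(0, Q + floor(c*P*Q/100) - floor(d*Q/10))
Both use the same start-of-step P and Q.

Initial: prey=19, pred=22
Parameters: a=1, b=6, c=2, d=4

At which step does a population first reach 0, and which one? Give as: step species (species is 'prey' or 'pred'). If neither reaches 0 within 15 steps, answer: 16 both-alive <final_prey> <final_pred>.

Step 1: prey: 19+1-25=0; pred: 22+8-8=22
First extinction: prey at step 1

Answer: 1 prey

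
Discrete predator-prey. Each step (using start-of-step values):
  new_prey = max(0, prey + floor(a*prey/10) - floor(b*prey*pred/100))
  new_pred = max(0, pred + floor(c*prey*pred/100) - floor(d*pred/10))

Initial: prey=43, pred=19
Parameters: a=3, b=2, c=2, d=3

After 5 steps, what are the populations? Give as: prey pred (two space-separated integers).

Answer: 0 38

Derivation:
Step 1: prey: 43+12-16=39; pred: 19+16-5=30
Step 2: prey: 39+11-23=27; pred: 30+23-9=44
Step 3: prey: 27+8-23=12; pred: 44+23-13=54
Step 4: prey: 12+3-12=3; pred: 54+12-16=50
Step 5: prey: 3+0-3=0; pred: 50+3-15=38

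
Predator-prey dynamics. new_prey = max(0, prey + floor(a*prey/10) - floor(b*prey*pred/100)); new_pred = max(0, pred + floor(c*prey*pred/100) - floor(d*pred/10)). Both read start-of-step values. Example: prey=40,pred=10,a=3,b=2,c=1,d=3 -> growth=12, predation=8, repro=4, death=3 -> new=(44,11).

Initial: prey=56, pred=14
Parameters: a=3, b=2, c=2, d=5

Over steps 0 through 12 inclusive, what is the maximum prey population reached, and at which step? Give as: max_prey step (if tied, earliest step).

Step 1: prey: 56+16-15=57; pred: 14+15-7=22
Step 2: prey: 57+17-25=49; pred: 22+25-11=36
Step 3: prey: 49+14-35=28; pred: 36+35-18=53
Step 4: prey: 28+8-29=7; pred: 53+29-26=56
Step 5: prey: 7+2-7=2; pred: 56+7-28=35
Step 6: prey: 2+0-1=1; pred: 35+1-17=19
Step 7: prey: 1+0-0=1; pred: 19+0-9=10
Step 8: prey: 1+0-0=1; pred: 10+0-5=5
Step 9: prey: 1+0-0=1; pred: 5+0-2=3
Step 10: prey: 1+0-0=1; pred: 3+0-1=2
Step 11: prey: 1+0-0=1; pred: 2+0-1=1
Step 12: prey: 1+0-0=1; pred: 1+0-0=1
Max prey = 57 at step 1

Answer: 57 1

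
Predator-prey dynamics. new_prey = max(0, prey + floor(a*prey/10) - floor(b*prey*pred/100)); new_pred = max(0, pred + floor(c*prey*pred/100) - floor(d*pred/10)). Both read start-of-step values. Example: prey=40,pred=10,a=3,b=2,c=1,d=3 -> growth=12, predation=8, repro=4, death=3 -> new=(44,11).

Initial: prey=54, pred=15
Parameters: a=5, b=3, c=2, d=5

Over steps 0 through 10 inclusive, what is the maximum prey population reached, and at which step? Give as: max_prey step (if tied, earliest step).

Answer: 57 1

Derivation:
Step 1: prey: 54+27-24=57; pred: 15+16-7=24
Step 2: prey: 57+28-41=44; pred: 24+27-12=39
Step 3: prey: 44+22-51=15; pred: 39+34-19=54
Step 4: prey: 15+7-24=0; pred: 54+16-27=43
Step 5: prey: 0+0-0=0; pred: 43+0-21=22
Step 6: prey: 0+0-0=0; pred: 22+0-11=11
Step 7: prey: 0+0-0=0; pred: 11+0-5=6
Step 8: prey: 0+0-0=0; pred: 6+0-3=3
Step 9: prey: 0+0-0=0; pred: 3+0-1=2
Step 10: prey: 0+0-0=0; pred: 2+0-1=1
Max prey = 57 at step 1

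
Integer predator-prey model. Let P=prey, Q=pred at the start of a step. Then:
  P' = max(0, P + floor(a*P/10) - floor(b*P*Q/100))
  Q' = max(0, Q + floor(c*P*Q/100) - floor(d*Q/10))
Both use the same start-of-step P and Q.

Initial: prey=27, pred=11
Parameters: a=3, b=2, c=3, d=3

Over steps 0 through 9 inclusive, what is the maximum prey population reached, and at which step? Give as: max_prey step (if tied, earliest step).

Step 1: prey: 27+8-5=30; pred: 11+8-3=16
Step 2: prey: 30+9-9=30; pred: 16+14-4=26
Step 3: prey: 30+9-15=24; pred: 26+23-7=42
Step 4: prey: 24+7-20=11; pred: 42+30-12=60
Step 5: prey: 11+3-13=1; pred: 60+19-18=61
Step 6: prey: 1+0-1=0; pred: 61+1-18=44
Step 7: prey: 0+0-0=0; pred: 44+0-13=31
Step 8: prey: 0+0-0=0; pred: 31+0-9=22
Step 9: prey: 0+0-0=0; pred: 22+0-6=16
Max prey = 30 at step 1

Answer: 30 1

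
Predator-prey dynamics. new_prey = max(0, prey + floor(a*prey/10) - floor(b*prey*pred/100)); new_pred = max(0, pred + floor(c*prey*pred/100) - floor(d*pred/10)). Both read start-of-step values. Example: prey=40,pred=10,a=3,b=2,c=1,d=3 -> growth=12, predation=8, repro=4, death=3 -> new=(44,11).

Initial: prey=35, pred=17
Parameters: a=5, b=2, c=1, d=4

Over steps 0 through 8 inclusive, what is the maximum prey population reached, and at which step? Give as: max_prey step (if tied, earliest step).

Answer: 73 5

Derivation:
Step 1: prey: 35+17-11=41; pred: 17+5-6=16
Step 2: prey: 41+20-13=48; pred: 16+6-6=16
Step 3: prey: 48+24-15=57; pred: 16+7-6=17
Step 4: prey: 57+28-19=66; pred: 17+9-6=20
Step 5: prey: 66+33-26=73; pred: 20+13-8=25
Step 6: prey: 73+36-36=73; pred: 25+18-10=33
Step 7: prey: 73+36-48=61; pred: 33+24-13=44
Step 8: prey: 61+30-53=38; pred: 44+26-17=53
Max prey = 73 at step 5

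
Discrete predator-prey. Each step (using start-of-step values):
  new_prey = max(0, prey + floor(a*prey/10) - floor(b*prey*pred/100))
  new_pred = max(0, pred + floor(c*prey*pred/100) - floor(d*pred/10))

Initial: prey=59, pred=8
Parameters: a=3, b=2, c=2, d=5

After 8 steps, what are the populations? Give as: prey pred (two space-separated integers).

Answer: 0 9

Derivation:
Step 1: prey: 59+17-9=67; pred: 8+9-4=13
Step 2: prey: 67+20-17=70; pred: 13+17-6=24
Step 3: prey: 70+21-33=58; pred: 24+33-12=45
Step 4: prey: 58+17-52=23; pred: 45+52-22=75
Step 5: prey: 23+6-34=0; pred: 75+34-37=72
Step 6: prey: 0+0-0=0; pred: 72+0-36=36
Step 7: prey: 0+0-0=0; pred: 36+0-18=18
Step 8: prey: 0+0-0=0; pred: 18+0-9=9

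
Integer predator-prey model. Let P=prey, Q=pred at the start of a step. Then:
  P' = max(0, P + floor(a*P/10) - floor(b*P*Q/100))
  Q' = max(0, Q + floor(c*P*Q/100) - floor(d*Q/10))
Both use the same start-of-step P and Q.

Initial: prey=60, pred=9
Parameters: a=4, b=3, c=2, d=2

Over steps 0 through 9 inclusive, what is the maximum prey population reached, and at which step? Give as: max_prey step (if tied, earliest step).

Step 1: prey: 60+24-16=68; pred: 9+10-1=18
Step 2: prey: 68+27-36=59; pred: 18+24-3=39
Step 3: prey: 59+23-69=13; pred: 39+46-7=78
Step 4: prey: 13+5-30=0; pred: 78+20-15=83
Step 5: prey: 0+0-0=0; pred: 83+0-16=67
Step 6: prey: 0+0-0=0; pred: 67+0-13=54
Step 7: prey: 0+0-0=0; pred: 54+0-10=44
Step 8: prey: 0+0-0=0; pred: 44+0-8=36
Step 9: prey: 0+0-0=0; pred: 36+0-7=29
Max prey = 68 at step 1

Answer: 68 1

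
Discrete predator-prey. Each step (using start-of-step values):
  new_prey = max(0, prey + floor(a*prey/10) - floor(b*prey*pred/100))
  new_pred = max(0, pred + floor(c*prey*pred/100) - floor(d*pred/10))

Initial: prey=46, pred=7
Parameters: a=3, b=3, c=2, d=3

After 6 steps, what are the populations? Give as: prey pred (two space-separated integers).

Step 1: prey: 46+13-9=50; pred: 7+6-2=11
Step 2: prey: 50+15-16=49; pred: 11+11-3=19
Step 3: prey: 49+14-27=36; pred: 19+18-5=32
Step 4: prey: 36+10-34=12; pred: 32+23-9=46
Step 5: prey: 12+3-16=0; pred: 46+11-13=44
Step 6: prey: 0+0-0=0; pred: 44+0-13=31

Answer: 0 31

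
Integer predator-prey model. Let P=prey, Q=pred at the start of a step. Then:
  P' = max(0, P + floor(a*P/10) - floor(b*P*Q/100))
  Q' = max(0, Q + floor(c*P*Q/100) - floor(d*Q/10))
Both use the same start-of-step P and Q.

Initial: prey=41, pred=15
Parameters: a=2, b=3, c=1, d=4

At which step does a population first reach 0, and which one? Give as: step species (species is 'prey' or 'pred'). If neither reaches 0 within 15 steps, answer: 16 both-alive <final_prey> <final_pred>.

Answer: 16 both-alive 46 2

Derivation:
Step 1: prey: 41+8-18=31; pred: 15+6-6=15
Step 2: prey: 31+6-13=24; pred: 15+4-6=13
Step 3: prey: 24+4-9=19; pred: 13+3-5=11
Step 4: prey: 19+3-6=16; pred: 11+2-4=9
Step 5: prey: 16+3-4=15; pred: 9+1-3=7
Step 6: prey: 15+3-3=15; pred: 7+1-2=6
Step 7: prey: 15+3-2=16; pred: 6+0-2=4
Step 8: prey: 16+3-1=18; pred: 4+0-1=3
Step 9: prey: 18+3-1=20; pred: 3+0-1=2
Step 10: prey: 20+4-1=23; pred: 2+0-0=2
Step 11: prey: 23+4-1=26; pred: 2+0-0=2
Step 12: prey: 26+5-1=30; pred: 2+0-0=2
Step 13: prey: 30+6-1=35; pred: 2+0-0=2
Step 14: prey: 35+7-2=40; pred: 2+0-0=2
Step 15: prey: 40+8-2=46; pred: 2+0-0=2
No extinction within 15 steps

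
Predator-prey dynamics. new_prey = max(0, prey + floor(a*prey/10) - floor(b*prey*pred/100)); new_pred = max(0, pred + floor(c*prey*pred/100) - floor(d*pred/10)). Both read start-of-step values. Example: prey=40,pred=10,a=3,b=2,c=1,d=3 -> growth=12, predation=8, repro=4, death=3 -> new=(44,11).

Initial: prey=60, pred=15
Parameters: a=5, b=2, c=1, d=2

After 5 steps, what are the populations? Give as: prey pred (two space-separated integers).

Answer: 1 85

Derivation:
Step 1: prey: 60+30-18=72; pred: 15+9-3=21
Step 2: prey: 72+36-30=78; pred: 21+15-4=32
Step 3: prey: 78+39-49=68; pred: 32+24-6=50
Step 4: prey: 68+34-68=34; pred: 50+34-10=74
Step 5: prey: 34+17-50=1; pred: 74+25-14=85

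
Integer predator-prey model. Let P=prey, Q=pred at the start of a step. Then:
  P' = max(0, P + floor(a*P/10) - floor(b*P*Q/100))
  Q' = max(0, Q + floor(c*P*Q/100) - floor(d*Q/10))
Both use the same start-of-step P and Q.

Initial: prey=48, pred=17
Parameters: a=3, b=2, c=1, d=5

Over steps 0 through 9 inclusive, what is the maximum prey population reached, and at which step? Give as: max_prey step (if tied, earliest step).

Step 1: prey: 48+14-16=46; pred: 17+8-8=17
Step 2: prey: 46+13-15=44; pred: 17+7-8=16
Step 3: prey: 44+13-14=43; pred: 16+7-8=15
Step 4: prey: 43+12-12=43; pred: 15+6-7=14
Step 5: prey: 43+12-12=43; pred: 14+6-7=13
Step 6: prey: 43+12-11=44; pred: 13+5-6=12
Step 7: prey: 44+13-10=47; pred: 12+5-6=11
Step 8: prey: 47+14-10=51; pred: 11+5-5=11
Step 9: prey: 51+15-11=55; pred: 11+5-5=11
Max prey = 55 at step 9

Answer: 55 9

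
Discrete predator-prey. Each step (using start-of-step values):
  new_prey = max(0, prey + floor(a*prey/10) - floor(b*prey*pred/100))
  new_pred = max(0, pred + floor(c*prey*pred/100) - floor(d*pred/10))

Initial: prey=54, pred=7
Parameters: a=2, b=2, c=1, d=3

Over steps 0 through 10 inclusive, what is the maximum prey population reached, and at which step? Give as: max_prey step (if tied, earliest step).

Answer: 59 2

Derivation:
Step 1: prey: 54+10-7=57; pred: 7+3-2=8
Step 2: prey: 57+11-9=59; pred: 8+4-2=10
Step 3: prey: 59+11-11=59; pred: 10+5-3=12
Step 4: prey: 59+11-14=56; pred: 12+7-3=16
Step 5: prey: 56+11-17=50; pred: 16+8-4=20
Step 6: prey: 50+10-20=40; pred: 20+10-6=24
Step 7: prey: 40+8-19=29; pred: 24+9-7=26
Step 8: prey: 29+5-15=19; pred: 26+7-7=26
Step 9: prey: 19+3-9=13; pred: 26+4-7=23
Step 10: prey: 13+2-5=10; pred: 23+2-6=19
Max prey = 59 at step 2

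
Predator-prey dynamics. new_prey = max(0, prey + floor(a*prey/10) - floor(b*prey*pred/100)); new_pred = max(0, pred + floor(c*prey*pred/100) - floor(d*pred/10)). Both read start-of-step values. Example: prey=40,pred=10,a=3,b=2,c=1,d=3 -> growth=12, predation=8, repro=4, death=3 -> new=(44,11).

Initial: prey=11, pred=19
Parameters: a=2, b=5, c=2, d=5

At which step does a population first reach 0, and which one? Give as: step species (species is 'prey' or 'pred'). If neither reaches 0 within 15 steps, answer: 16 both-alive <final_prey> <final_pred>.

Answer: 16 both-alive 1 1

Derivation:
Step 1: prey: 11+2-10=3; pred: 19+4-9=14
Step 2: prey: 3+0-2=1; pred: 14+0-7=7
Step 3: prey: 1+0-0=1; pred: 7+0-3=4
Step 4: prey: 1+0-0=1; pred: 4+0-2=2
Step 5: prey: 1+0-0=1; pred: 2+0-1=1
Step 6: prey: 1+0-0=1; pred: 1+0-0=1
Steps 7-15: state stable at prey=1, pred=1 (no change)
No extinction within 15 steps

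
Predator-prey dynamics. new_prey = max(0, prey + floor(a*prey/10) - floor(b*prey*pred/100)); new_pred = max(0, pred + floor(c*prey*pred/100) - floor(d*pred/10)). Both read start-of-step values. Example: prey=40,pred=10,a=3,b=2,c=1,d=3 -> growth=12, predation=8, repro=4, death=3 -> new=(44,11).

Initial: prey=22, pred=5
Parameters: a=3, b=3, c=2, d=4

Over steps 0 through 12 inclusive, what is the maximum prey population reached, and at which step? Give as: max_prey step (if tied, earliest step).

Step 1: prey: 22+6-3=25; pred: 5+2-2=5
Step 2: prey: 25+7-3=29; pred: 5+2-2=5
Step 3: prey: 29+8-4=33; pred: 5+2-2=5
Step 4: prey: 33+9-4=38; pred: 5+3-2=6
Step 5: prey: 38+11-6=43; pred: 6+4-2=8
Step 6: prey: 43+12-10=45; pred: 8+6-3=11
Step 7: prey: 45+13-14=44; pred: 11+9-4=16
Step 8: prey: 44+13-21=36; pred: 16+14-6=24
Step 9: prey: 36+10-25=21; pred: 24+17-9=32
Step 10: prey: 21+6-20=7; pred: 32+13-12=33
Step 11: prey: 7+2-6=3; pred: 33+4-13=24
Step 12: prey: 3+0-2=1; pred: 24+1-9=16
Max prey = 45 at step 6

Answer: 45 6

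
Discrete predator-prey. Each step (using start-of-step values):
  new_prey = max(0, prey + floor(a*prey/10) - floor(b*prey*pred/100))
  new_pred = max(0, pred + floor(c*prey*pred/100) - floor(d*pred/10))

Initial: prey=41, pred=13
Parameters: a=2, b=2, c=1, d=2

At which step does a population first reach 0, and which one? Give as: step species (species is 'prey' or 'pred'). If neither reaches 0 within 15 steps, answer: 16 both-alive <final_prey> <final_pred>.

Answer: 16 both-alive 8 6

Derivation:
Step 1: prey: 41+8-10=39; pred: 13+5-2=16
Step 2: prey: 39+7-12=34; pred: 16+6-3=19
Step 3: prey: 34+6-12=28; pred: 19+6-3=22
Step 4: prey: 28+5-12=21; pred: 22+6-4=24
Step 5: prey: 21+4-10=15; pred: 24+5-4=25
Step 6: prey: 15+3-7=11; pred: 25+3-5=23
Step 7: prey: 11+2-5=8; pred: 23+2-4=21
Step 8: prey: 8+1-3=6; pred: 21+1-4=18
Step 9: prey: 6+1-2=5; pred: 18+1-3=16
Step 10: prey: 5+1-1=5; pred: 16+0-3=13
Step 11: prey: 5+1-1=5; pred: 13+0-2=11
Step 12: prey: 5+1-1=5; pred: 11+0-2=9
Step 13: prey: 5+1-0=6; pred: 9+0-1=8
Step 14: prey: 6+1-0=7; pred: 8+0-1=7
Step 15: prey: 7+1-0=8; pred: 7+0-1=6
No extinction within 15 steps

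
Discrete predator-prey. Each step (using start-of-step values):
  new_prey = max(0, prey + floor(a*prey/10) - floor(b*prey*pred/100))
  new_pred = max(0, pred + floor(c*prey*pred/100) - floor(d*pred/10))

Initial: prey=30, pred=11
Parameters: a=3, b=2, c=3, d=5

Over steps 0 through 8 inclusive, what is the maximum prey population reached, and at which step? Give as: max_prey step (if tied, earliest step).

Answer: 33 1

Derivation:
Step 1: prey: 30+9-6=33; pred: 11+9-5=15
Step 2: prey: 33+9-9=33; pred: 15+14-7=22
Step 3: prey: 33+9-14=28; pred: 22+21-11=32
Step 4: prey: 28+8-17=19; pred: 32+26-16=42
Step 5: prey: 19+5-15=9; pred: 42+23-21=44
Step 6: prey: 9+2-7=4; pred: 44+11-22=33
Step 7: prey: 4+1-2=3; pred: 33+3-16=20
Step 8: prey: 3+0-1=2; pred: 20+1-10=11
Max prey = 33 at step 1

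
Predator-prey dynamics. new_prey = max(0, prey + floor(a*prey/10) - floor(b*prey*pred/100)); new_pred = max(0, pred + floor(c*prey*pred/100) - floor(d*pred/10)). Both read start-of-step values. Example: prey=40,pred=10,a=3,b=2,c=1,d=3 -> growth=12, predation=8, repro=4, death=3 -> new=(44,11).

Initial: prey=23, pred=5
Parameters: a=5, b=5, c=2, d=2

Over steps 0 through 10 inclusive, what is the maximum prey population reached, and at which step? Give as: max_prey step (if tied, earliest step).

Answer: 38 3

Derivation:
Step 1: prey: 23+11-5=29; pred: 5+2-1=6
Step 2: prey: 29+14-8=35; pred: 6+3-1=8
Step 3: prey: 35+17-14=38; pred: 8+5-1=12
Step 4: prey: 38+19-22=35; pred: 12+9-2=19
Step 5: prey: 35+17-33=19; pred: 19+13-3=29
Step 6: prey: 19+9-27=1; pred: 29+11-5=35
Step 7: prey: 1+0-1=0; pred: 35+0-7=28
Step 8: prey: 0+0-0=0; pred: 28+0-5=23
Step 9: prey: 0+0-0=0; pred: 23+0-4=19
Step 10: prey: 0+0-0=0; pred: 19+0-3=16
Max prey = 38 at step 3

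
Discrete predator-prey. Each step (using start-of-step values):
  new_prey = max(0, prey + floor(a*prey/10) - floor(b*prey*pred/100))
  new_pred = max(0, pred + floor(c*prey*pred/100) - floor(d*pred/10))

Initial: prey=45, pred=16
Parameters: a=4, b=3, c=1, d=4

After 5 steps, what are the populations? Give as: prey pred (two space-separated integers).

Step 1: prey: 45+18-21=42; pred: 16+7-6=17
Step 2: prey: 42+16-21=37; pred: 17+7-6=18
Step 3: prey: 37+14-19=32; pred: 18+6-7=17
Step 4: prey: 32+12-16=28; pred: 17+5-6=16
Step 5: prey: 28+11-13=26; pred: 16+4-6=14

Answer: 26 14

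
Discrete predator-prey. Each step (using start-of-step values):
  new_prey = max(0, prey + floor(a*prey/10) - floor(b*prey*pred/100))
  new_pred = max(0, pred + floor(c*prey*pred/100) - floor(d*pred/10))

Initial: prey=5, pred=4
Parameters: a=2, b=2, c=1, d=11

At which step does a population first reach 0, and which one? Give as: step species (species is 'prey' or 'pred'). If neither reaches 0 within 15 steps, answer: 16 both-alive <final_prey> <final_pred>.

Answer: 1 pred

Derivation:
Step 1: prey: 5+1-0=6; pred: 4+0-4=0
First extinction: pred at step 1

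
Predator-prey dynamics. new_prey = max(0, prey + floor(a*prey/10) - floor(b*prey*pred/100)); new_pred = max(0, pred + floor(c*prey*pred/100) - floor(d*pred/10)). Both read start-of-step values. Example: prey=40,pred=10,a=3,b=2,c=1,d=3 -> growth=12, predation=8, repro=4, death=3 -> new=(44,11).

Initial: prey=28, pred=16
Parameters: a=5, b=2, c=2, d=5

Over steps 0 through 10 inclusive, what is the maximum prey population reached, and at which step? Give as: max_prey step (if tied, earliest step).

Answer: 49 4

Derivation:
Step 1: prey: 28+14-8=34; pred: 16+8-8=16
Step 2: prey: 34+17-10=41; pred: 16+10-8=18
Step 3: prey: 41+20-14=47; pred: 18+14-9=23
Step 4: prey: 47+23-21=49; pred: 23+21-11=33
Step 5: prey: 49+24-32=41; pred: 33+32-16=49
Step 6: prey: 41+20-40=21; pred: 49+40-24=65
Step 7: prey: 21+10-27=4; pred: 65+27-32=60
Step 8: prey: 4+2-4=2; pred: 60+4-30=34
Step 9: prey: 2+1-1=2; pred: 34+1-17=18
Step 10: prey: 2+1-0=3; pred: 18+0-9=9
Max prey = 49 at step 4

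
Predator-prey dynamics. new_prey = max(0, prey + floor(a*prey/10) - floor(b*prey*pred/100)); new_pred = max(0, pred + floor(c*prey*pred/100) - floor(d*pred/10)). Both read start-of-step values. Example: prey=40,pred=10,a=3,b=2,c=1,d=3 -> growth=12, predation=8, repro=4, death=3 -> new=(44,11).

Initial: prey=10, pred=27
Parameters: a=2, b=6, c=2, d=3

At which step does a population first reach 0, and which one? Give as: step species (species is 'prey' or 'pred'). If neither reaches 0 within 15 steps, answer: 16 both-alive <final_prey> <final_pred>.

Step 1: prey: 10+2-16=0; pred: 27+5-8=24
First extinction: prey at step 1

Answer: 1 prey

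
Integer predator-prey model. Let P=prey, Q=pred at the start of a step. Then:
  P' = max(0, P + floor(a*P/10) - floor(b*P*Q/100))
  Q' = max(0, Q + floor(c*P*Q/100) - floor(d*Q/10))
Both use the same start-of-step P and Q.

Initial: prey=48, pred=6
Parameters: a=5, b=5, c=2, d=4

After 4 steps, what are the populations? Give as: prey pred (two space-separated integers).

Answer: 2 42

Derivation:
Step 1: prey: 48+24-14=58; pred: 6+5-2=9
Step 2: prey: 58+29-26=61; pred: 9+10-3=16
Step 3: prey: 61+30-48=43; pred: 16+19-6=29
Step 4: prey: 43+21-62=2; pred: 29+24-11=42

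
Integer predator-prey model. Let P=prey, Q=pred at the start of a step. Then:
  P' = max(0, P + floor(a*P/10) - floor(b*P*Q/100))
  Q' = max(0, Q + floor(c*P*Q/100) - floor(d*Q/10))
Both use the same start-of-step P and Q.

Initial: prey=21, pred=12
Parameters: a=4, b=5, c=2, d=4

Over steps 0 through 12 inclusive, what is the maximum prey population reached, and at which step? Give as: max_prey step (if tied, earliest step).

Step 1: prey: 21+8-12=17; pred: 12+5-4=13
Step 2: prey: 17+6-11=12; pred: 13+4-5=12
Step 3: prey: 12+4-7=9; pred: 12+2-4=10
Step 4: prey: 9+3-4=8; pred: 10+1-4=7
Step 5: prey: 8+3-2=9; pred: 7+1-2=6
Step 6: prey: 9+3-2=10; pred: 6+1-2=5
Step 7: prey: 10+4-2=12; pred: 5+1-2=4
Step 8: prey: 12+4-2=14; pred: 4+0-1=3
Step 9: prey: 14+5-2=17; pred: 3+0-1=2
Step 10: prey: 17+6-1=22; pred: 2+0-0=2
Step 11: prey: 22+8-2=28; pred: 2+0-0=2
Step 12: prey: 28+11-2=37; pred: 2+1-0=3
Max prey = 37 at step 12

Answer: 37 12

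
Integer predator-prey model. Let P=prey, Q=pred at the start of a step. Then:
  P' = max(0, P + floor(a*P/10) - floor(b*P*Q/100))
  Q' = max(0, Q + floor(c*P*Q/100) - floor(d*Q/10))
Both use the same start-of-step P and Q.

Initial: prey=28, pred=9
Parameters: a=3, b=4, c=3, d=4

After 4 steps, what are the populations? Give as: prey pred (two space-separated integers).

Answer: 5 20

Derivation:
Step 1: prey: 28+8-10=26; pred: 9+7-3=13
Step 2: prey: 26+7-13=20; pred: 13+10-5=18
Step 3: prey: 20+6-14=12; pred: 18+10-7=21
Step 4: prey: 12+3-10=5; pred: 21+7-8=20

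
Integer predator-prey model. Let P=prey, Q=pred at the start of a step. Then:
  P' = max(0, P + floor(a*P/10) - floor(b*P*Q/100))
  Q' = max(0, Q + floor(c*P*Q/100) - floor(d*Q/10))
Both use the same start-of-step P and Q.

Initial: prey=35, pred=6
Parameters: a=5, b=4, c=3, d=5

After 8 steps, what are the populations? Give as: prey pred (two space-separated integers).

Step 1: prey: 35+17-8=44; pred: 6+6-3=9
Step 2: prey: 44+22-15=51; pred: 9+11-4=16
Step 3: prey: 51+25-32=44; pred: 16+24-8=32
Step 4: prey: 44+22-56=10; pred: 32+42-16=58
Step 5: prey: 10+5-23=0; pred: 58+17-29=46
Step 6: prey: 0+0-0=0; pred: 46+0-23=23
Step 7: prey: 0+0-0=0; pred: 23+0-11=12
Step 8: prey: 0+0-0=0; pred: 12+0-6=6

Answer: 0 6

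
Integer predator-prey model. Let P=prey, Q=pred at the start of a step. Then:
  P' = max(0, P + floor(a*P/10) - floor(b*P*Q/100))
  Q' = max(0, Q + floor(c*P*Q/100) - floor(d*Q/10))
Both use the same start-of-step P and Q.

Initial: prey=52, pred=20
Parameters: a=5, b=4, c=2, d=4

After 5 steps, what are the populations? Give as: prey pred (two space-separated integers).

Answer: 0 12

Derivation:
Step 1: prey: 52+26-41=37; pred: 20+20-8=32
Step 2: prey: 37+18-47=8; pred: 32+23-12=43
Step 3: prey: 8+4-13=0; pred: 43+6-17=32
Step 4: prey: 0+0-0=0; pred: 32+0-12=20
Step 5: prey: 0+0-0=0; pred: 20+0-8=12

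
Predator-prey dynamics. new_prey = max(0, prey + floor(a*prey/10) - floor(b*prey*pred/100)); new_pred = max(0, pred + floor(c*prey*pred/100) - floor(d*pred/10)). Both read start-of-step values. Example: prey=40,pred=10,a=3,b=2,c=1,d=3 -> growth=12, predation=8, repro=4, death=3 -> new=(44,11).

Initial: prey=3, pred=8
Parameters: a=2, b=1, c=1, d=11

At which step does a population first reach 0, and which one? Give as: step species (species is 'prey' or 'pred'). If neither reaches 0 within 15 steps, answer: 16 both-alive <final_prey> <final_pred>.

Answer: 1 pred

Derivation:
Step 1: prey: 3+0-0=3; pred: 8+0-8=0
First extinction: pred at step 1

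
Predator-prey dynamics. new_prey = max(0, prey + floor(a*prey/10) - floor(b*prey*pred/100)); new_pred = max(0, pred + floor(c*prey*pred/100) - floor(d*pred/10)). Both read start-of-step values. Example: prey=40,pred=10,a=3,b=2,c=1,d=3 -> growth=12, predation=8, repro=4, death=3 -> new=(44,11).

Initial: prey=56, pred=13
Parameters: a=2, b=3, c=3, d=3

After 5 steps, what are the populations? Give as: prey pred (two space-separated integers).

Step 1: prey: 56+11-21=46; pred: 13+21-3=31
Step 2: prey: 46+9-42=13; pred: 31+42-9=64
Step 3: prey: 13+2-24=0; pred: 64+24-19=69
Step 4: prey: 0+0-0=0; pred: 69+0-20=49
Step 5: prey: 0+0-0=0; pred: 49+0-14=35

Answer: 0 35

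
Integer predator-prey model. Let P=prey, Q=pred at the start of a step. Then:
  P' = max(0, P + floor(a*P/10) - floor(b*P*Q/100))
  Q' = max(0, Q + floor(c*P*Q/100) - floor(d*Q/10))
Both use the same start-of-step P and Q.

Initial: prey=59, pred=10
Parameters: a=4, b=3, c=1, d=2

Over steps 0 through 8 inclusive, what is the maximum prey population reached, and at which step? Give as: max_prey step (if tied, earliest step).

Step 1: prey: 59+23-17=65; pred: 10+5-2=13
Step 2: prey: 65+26-25=66; pred: 13+8-2=19
Step 3: prey: 66+26-37=55; pred: 19+12-3=28
Step 4: prey: 55+22-46=31; pred: 28+15-5=38
Step 5: prey: 31+12-35=8; pred: 38+11-7=42
Step 6: prey: 8+3-10=1; pred: 42+3-8=37
Step 7: prey: 1+0-1=0; pred: 37+0-7=30
Step 8: prey: 0+0-0=0; pred: 30+0-6=24
Max prey = 66 at step 2

Answer: 66 2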